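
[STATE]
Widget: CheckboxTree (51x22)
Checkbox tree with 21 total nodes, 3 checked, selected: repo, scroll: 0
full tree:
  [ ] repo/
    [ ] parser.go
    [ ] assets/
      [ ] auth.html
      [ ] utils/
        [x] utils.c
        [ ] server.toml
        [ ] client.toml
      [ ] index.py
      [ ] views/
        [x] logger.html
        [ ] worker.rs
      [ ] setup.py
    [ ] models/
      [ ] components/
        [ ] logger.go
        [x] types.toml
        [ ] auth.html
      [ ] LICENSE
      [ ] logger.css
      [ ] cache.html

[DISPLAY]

>[-] repo/                                         
   [ ] parser.go                                   
   [-] assets/                                     
     [ ] auth.html                                 
     [-] utils/                                    
       [x] utils.c                                 
       [ ] server.toml                             
       [ ] client.toml                             
     [ ] index.py                                  
     [-] views/                                    
       [x] logger.html                             
       [ ] worker.rs                               
     [ ] setup.py                                  
   [-] models/                                     
     [-] components/                               
       [ ] logger.go                               
       [x] types.toml                              
       [ ] auth.html                               
     [ ] LICENSE                                   
     [ ] logger.css                                
     [ ] cache.html                                
                                                   


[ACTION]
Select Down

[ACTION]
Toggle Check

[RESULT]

 [-] repo/                                         
>  [x] parser.go                                   
   [-] assets/                                     
     [ ] auth.html                                 
     [-] utils/                                    
       [x] utils.c                                 
       [ ] server.toml                             
       [ ] client.toml                             
     [ ] index.py                                  
     [-] views/                                    
       [x] logger.html                             
       [ ] worker.rs                               
     [ ] setup.py                                  
   [-] models/                                     
     [-] components/                               
       [ ] logger.go                               
       [x] types.toml                              
       [ ] auth.html                               
     [ ] LICENSE                                   
     [ ] logger.css                                
     [ ] cache.html                                
                                                   


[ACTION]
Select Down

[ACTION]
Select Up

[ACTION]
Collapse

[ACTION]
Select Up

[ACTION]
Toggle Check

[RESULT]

>[x] repo/                                         
   [x] parser.go                                   
   [x] assets/                                     
     [x] auth.html                                 
     [x] utils/                                    
       [x] utils.c                                 
       [x] server.toml                             
       [x] client.toml                             
     [x] index.py                                  
     [x] views/                                    
       [x] logger.html                             
       [x] worker.rs                               
     [x] setup.py                                  
   [x] models/                                     
     [x] components/                               
       [x] logger.go                               
       [x] types.toml                              
       [x] auth.html                               
     [x] LICENSE                                   
     [x] logger.css                                
     [x] cache.html                                
                                                   


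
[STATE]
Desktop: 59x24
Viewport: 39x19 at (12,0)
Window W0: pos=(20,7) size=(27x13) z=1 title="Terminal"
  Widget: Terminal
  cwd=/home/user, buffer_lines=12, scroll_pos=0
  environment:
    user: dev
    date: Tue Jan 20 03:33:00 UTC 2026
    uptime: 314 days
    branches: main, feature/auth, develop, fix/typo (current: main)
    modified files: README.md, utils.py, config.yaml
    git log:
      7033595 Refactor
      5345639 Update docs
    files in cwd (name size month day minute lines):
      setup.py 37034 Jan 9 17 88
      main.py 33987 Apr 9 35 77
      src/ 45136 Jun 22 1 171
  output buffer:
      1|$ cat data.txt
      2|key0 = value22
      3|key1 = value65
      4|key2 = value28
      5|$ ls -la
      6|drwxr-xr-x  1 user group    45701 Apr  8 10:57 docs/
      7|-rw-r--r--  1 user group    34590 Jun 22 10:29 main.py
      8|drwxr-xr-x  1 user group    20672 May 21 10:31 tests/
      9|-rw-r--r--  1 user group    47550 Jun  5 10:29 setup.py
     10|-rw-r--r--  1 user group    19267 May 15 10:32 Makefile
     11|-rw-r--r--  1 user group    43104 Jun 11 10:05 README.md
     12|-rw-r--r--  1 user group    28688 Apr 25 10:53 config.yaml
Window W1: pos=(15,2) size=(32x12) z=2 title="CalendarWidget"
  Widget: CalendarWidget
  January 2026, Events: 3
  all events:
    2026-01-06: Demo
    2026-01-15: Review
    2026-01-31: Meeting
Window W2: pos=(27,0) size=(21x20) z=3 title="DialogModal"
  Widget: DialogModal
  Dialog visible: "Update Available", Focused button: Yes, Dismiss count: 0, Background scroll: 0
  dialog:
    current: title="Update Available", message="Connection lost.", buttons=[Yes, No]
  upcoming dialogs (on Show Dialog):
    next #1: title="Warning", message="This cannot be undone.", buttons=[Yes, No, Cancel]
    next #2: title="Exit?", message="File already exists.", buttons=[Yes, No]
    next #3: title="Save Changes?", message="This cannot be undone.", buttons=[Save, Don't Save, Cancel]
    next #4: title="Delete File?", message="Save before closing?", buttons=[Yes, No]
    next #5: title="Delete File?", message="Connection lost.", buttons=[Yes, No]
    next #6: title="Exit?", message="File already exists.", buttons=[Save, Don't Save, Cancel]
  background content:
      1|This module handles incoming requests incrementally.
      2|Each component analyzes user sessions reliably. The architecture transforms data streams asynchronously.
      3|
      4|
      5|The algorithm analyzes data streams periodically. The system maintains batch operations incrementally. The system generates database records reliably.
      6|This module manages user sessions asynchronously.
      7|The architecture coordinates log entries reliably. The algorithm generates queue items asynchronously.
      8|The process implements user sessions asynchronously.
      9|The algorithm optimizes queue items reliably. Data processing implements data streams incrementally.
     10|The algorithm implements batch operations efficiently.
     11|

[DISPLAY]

               ┏━━━━━━━━━━━━━━━━━━━┓   
               ┃ DialogModal       ┃   
   ┏━━━━━━━━━━━┠───────────────────┨   
   ┃ CalendarWi┃This module handles┃   
   ┠───────────┃Each component anal┃   
   ┃         Ja┃                   ┃   
   ┃Mo Tu We Th┃                   ┃   
   ┃          1┃The algorithm analy┃   
   ┃ 5  6*  7  ┃Th┌─────────────┐es┃   
   ┃12 13 14 15┃Th│Update Availa│co┃   
   ┃19 20 21 22┃Th│Connection lo│me┃   
   ┃26 27 28 29┃Th│  [Yes]  No  │im┃   
   ┃           ┃Th└─────────────┘le┃   
   ┗━━━━━━━━━━━┃                   ┃   
        ┃$ ls -┃                   ┃   
        ┃drwxr-┃                   ┃   
        ┃-rw-r-┃                   ┃   
        ┃drwxr-┃                   ┃   
        ┃-rw-r-┃                   ┃   


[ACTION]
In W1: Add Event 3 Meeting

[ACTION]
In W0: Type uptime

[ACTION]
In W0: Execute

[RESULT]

               ┏━━━━━━━━━━━━━━━━━━━┓   
               ┃ DialogModal       ┃   
   ┏━━━━━━━━━━━┠───────────────────┨   
   ┃ CalendarWi┃This module handles┃   
   ┠───────────┃Each component anal┃   
   ┃         Ja┃                   ┃   
   ┃Mo Tu We Th┃                   ┃   
   ┃          1┃The algorithm analy┃   
   ┃ 5  6*  7  ┃Th┌─────────────┐es┃   
   ┃12 13 14 15┃Th│Update Availa│co┃   
   ┃19 20 21 22┃Th│Connection lo│me┃   
   ┃26 27 28 29┃Th│  [Yes]  No  │im┃   
   ┃           ┃Th└─────────────┘le┃   
   ┗━━━━━━━━━━━┃                   ┃   
        ┃-rw-r-┃                   ┃   
        ┃-rw-r-┃                   ┃   
        ┃$ upti┃                   ┃   
        ┃ 10:00┃                   ┃   
        ┃$ █   ┃                   ┃   


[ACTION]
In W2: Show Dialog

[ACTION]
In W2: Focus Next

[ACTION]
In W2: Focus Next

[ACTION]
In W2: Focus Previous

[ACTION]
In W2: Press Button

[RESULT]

               ┏━━━━━━━━━━━━━━━━━━━┓   
               ┃ DialogModal       ┃   
   ┏━━━━━━━━━━━┠───────────────────┨   
   ┃ CalendarWi┃This module handles┃   
   ┠───────────┃Each component anal┃   
   ┃         Ja┃                   ┃   
   ┃Mo Tu We Th┃                   ┃   
   ┃          1┃The algorithm analy┃   
   ┃ 5  6*  7  ┃This module manages┃   
   ┃12 13 14 15┃The architecture co┃   
   ┃19 20 21 22┃The process impleme┃   
   ┃26 27 28 29┃The algorithm optim┃   
   ┃           ┃The algorithm imple┃   
   ┗━━━━━━━━━━━┃                   ┃   
        ┃-rw-r-┃                   ┃   
        ┃-rw-r-┃                   ┃   
        ┃$ upti┃                   ┃   
        ┃ 10:00┃                   ┃   
        ┃$ █   ┃                   ┃   


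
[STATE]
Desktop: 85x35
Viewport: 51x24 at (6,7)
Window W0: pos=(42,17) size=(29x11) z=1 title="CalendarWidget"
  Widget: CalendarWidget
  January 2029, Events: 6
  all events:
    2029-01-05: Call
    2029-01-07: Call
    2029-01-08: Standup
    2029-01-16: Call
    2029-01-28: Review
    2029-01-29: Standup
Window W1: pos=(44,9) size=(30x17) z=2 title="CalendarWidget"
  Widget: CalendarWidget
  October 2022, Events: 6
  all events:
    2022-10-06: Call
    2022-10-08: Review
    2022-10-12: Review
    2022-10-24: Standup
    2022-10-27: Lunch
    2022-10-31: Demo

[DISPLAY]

                                                   
                                                   
                                      ┏━━━━━━━━━━━━
                                      ┃ CalendarWid
                                      ┠────────────
                                      ┃        Octo
                                      ┃Mo Tu We Th 
                                      ┃            
                                      ┃ 3  4  5  6*
                                      ┃10 11 12* 13
                                    ┏━┃17 18 19 20 
                                    ┃ ┃24* 25 26 27
                                    ┠─┃31*         
                                    ┃ ┃            
                                    ┃M┃            
                                    ┃ ┃            
                                    ┃ ┃            
                                    ┃1┃            
                                    ┃2┗━━━━━━━━━━━━
                                    ┃29* 30 31     
                                    ┗━━━━━━━━━━━━━━
                                                   
                                                   
                                                   


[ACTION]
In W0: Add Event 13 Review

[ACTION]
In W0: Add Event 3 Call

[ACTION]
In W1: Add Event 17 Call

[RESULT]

                                                   
                                                   
                                      ┏━━━━━━━━━━━━
                                      ┃ CalendarWid
                                      ┠────────────
                                      ┃        Octo
                                      ┃Mo Tu We Th 
                                      ┃            
                                      ┃ 3  4  5  6*
                                      ┃10 11 12* 13
                                    ┏━┃17* 18 19 20
                                    ┃ ┃24* 25 26 27
                                    ┠─┃31*         
                                    ┃ ┃            
                                    ┃M┃            
                                    ┃ ┃            
                                    ┃ ┃            
                                    ┃1┃            
                                    ┃2┗━━━━━━━━━━━━
                                    ┃29* 30 31     
                                    ┗━━━━━━━━━━━━━━
                                                   
                                                   
                                                   


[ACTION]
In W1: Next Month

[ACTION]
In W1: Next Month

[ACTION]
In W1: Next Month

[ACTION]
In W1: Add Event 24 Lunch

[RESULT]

                                                   
                                                   
                                      ┏━━━━━━━━━━━━
                                      ┃ CalendarWid
                                      ┠────────────
                                      ┃        Janu
                                      ┃Mo Tu We Th 
                                      ┃            
                                      ┃ 2  3  4  5 
                                      ┃ 9 10 11 12 
                                    ┏━┃16 17 18 19 
                                    ┃ ┃23 24* 25 26
                                    ┠─┃30 31       
                                    ┃ ┃            
                                    ┃M┃            
                                    ┃ ┃            
                                    ┃ ┃            
                                    ┃1┃            
                                    ┃2┗━━━━━━━━━━━━
                                    ┃29* 30 31     
                                    ┗━━━━━━━━━━━━━━
                                                   
                                                   
                                                   


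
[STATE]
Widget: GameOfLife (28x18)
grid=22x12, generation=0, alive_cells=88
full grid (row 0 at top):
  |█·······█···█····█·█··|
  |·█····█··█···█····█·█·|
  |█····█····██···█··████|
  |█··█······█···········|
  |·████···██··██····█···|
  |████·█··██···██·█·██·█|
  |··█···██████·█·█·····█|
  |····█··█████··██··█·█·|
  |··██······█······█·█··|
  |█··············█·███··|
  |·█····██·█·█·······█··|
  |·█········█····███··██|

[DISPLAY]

Gen: 0                      
█·······█···█····█·█··      
·█····█··█···█····█·█·      
█····█····██···█··████      
█··█······█···········      
·████···██··██····█···      
████·█··██···██·█·██·█      
··█···██████·█·█·····█      
····█··█████··██··█·█·      
··██······█······█·█··      
█··············█·███··      
·█····██·█·█·······█··      
·█········█····███··██      
                            
                            
                            
                            
                            


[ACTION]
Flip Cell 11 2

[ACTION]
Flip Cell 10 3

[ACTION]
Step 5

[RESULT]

Gen: 5                      
··········██·······██·      
·········█··█···█████·      
·········█··██·█····█·      
·····██·······█···█·█·      
···█···███·······█···█      
···█···███████·██··█··      
········█·····█·······      
·······█···········█·█      
···█···█·██······██··█      
·███·██··█·······███·█      
·██·····█···██···█·██·      
·········█···█····██··      
                            
                            
                            
                            
                            


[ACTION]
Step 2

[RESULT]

Gen: 7                      
··········███···███···      
··········█·······██·█      
········█·······█·█···      
···········█··········      
·················██··█      
··················█·█·      
·········█······█··█··      
·········█··███····███      
··████·█·········█··██      
·····███···█····██····      
···██··███████···████·      
············██····██··      
                            
                            
                            
                            
                            


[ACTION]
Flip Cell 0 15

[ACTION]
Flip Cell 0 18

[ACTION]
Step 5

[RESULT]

Gen: 12                     
······················      
··········█···········      
··········█···········      
······················      
······················      
····················█·      
····················██      
············█········█      
·······█·██·████····██      
······██·██·███··█··██      
·······█████·█·█···█·█      
···········██··█··███·      
                            
                            
                            
                            
                            


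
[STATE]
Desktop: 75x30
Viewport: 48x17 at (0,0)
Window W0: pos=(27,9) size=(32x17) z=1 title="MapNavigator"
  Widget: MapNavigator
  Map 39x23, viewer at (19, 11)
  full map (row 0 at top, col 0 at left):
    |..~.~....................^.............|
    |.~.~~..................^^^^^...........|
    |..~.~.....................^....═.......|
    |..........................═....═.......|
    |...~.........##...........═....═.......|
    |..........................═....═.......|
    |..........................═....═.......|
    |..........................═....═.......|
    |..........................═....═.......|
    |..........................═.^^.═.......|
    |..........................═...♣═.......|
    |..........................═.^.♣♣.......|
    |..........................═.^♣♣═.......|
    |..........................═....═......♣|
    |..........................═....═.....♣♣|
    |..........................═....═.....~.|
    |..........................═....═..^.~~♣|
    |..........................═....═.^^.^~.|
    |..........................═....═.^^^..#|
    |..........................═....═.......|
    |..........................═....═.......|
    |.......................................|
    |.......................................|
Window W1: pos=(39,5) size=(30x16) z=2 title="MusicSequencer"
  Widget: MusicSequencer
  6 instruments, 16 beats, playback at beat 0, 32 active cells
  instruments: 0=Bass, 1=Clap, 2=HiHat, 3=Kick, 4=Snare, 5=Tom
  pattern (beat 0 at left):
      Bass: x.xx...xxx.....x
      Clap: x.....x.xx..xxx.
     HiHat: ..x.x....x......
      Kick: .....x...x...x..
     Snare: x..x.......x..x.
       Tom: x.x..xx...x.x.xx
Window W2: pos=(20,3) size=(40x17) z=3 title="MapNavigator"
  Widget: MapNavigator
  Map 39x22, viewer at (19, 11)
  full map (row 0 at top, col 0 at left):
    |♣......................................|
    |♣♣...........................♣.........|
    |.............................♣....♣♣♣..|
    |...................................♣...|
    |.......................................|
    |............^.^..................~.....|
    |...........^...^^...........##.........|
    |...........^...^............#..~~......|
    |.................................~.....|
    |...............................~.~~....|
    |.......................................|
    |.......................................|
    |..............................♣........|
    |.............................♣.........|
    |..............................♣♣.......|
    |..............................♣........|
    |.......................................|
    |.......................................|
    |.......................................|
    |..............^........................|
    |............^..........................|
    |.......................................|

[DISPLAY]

                                                
                                                
                                                
                    ┏━━━━━━━━━━━━━━━━━━━━━━━━━━━
                    ┃ MapNavigator              
                    ┠───────────────────────────
                    ┃............^.^............
                    ┃...........^...^^..........
                    ┃...........^...^...........
                    ┃...........................
                    ┃...........................
                    ┃...........................
                    ┃...................@.......
                    ┃...........................
                    ┃...........................
                    ┃...........................
                    ┃...........................


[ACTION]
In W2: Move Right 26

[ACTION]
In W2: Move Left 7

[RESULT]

                                                
                                                
                                                
                    ┏━━━━━━━━━━━━━━━━━━━━━━━━━━━
                    ┃ MapNavigator              
                    ┠───────────────────────────
                    ┃^.^..................~.....
                    ┃...^^...........##.........
                    ┃...^............#..~~......
                    ┃.....................~.....
                    ┃...................~.~~....
                    ┃...........................
                    ┃...................@.......
                    ┃..................♣........
                    ┃.................♣.........
                    ┃..................♣♣.......
                    ┃..................♣........


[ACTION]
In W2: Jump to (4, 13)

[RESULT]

                                                
                                                
                                                
                    ┏━━━━━━━━━━━━━━━━━━━━━━━━━━━
                    ┃ MapNavigator              
                    ┠───────────────────────────
                    ┃               ...........^
                    ┃               ............
                    ┃               ............
                    ┃               ............
                    ┃               ............
                    ┃               ............
                    ┃               ....@.......
                    ┃               ............
                    ┃               ............
                    ┃               ............
                    ┃               ............


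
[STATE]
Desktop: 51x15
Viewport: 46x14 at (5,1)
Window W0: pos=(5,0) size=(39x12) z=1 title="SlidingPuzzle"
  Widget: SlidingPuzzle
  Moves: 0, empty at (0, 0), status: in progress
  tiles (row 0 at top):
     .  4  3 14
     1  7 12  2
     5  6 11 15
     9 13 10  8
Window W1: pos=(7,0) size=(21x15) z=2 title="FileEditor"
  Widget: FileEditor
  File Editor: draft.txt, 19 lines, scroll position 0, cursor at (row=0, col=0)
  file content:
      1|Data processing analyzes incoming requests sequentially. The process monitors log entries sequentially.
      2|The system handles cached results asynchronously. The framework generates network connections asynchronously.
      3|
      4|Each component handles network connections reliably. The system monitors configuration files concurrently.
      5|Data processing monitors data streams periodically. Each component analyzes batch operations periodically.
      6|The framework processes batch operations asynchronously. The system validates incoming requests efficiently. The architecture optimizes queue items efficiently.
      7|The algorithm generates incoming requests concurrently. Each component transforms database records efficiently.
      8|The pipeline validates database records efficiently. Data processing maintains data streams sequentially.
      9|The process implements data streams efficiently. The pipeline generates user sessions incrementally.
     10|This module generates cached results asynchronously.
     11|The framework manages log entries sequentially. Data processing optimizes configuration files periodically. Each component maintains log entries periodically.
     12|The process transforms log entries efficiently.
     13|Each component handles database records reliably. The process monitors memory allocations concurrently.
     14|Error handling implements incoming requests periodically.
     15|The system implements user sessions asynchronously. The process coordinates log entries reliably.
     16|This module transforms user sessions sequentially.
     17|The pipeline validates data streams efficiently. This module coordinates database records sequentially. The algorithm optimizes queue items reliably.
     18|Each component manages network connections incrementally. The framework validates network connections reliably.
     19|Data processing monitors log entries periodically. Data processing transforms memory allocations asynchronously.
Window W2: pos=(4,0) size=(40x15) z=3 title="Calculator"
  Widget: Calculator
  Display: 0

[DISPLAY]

 Calculator                           ┃       
──────────────────────────────────────┨       
                                     0┃       
┌───┬───┬───┬───┐                     ┃       
│ 7 │ 8 │ 9 │ ÷ │                     ┃       
├───┼───┼───┼───┤                     ┃       
│ 4 │ 5 │ 6 │ × │                     ┃       
├───┼───┼───┼───┤                     ┃       
│ 1 │ 2 │ 3 │ - │                     ┃       
├───┼───┼───┼───┤                     ┃       
│ 0 │ . │ = │ + │                     ┃       
├───┼───┼───┼───┤                     ┃       
│ C │ MC│ MR│ M+│                     ┃       
━━━━━━━━━━━━━━━━━━━━━━━━━━━━━━━━━━━━━━┛       


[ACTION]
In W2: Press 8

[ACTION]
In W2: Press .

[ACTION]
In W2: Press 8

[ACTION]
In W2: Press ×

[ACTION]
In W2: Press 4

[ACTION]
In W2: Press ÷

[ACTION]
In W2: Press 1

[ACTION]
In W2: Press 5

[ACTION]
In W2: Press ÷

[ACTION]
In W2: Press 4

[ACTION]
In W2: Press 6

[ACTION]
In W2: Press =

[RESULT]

 Calculator                           ┃       
──────────────────────────────────────┨       
                         0.05101449276┃       
┌───┬───┬───┬───┐                     ┃       
│ 7 │ 8 │ 9 │ ÷ │                     ┃       
├───┼───┼───┼───┤                     ┃       
│ 4 │ 5 │ 6 │ × │                     ┃       
├───┼───┼───┼───┤                     ┃       
│ 1 │ 2 │ 3 │ - │                     ┃       
├───┼───┼───┼───┤                     ┃       
│ 0 │ . │ = │ + │                     ┃       
├───┼───┼───┼───┤                     ┃       
│ C │ MC│ MR│ M+│                     ┃       
━━━━━━━━━━━━━━━━━━━━━━━━━━━━━━━━━━━━━━┛       


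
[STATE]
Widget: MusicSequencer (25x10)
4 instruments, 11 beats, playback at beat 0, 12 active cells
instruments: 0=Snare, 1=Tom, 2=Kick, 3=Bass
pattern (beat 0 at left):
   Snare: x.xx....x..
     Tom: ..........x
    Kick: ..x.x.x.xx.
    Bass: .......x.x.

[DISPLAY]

      ▼1234567890        
 Snare█·██····█··        
   Tom··········█        
  Kick··█·█·█·██·        
  Bass·······█·█·        
                         
                         
                         
                         
                         


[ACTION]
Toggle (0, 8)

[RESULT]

      ▼1234567890        
 Snare█·██·······        
   Tom··········█        
  Kick··█·█·█·██·        
  Bass·······█·█·        
                         
                         
                         
                         
                         


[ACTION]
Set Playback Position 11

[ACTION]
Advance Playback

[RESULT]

      0▼234567890        
 Snare█·██·······        
   Tom··········█        
  Kick··█·█·█·██·        
  Bass·······█·█·        
                         
                         
                         
                         
                         


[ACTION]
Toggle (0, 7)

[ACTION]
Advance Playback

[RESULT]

      01▼34567890        
 Snare█·██···█···        
   Tom··········█        
  Kick··█·█·█·██·        
  Bass·······█·█·        
                         
                         
                         
                         
                         


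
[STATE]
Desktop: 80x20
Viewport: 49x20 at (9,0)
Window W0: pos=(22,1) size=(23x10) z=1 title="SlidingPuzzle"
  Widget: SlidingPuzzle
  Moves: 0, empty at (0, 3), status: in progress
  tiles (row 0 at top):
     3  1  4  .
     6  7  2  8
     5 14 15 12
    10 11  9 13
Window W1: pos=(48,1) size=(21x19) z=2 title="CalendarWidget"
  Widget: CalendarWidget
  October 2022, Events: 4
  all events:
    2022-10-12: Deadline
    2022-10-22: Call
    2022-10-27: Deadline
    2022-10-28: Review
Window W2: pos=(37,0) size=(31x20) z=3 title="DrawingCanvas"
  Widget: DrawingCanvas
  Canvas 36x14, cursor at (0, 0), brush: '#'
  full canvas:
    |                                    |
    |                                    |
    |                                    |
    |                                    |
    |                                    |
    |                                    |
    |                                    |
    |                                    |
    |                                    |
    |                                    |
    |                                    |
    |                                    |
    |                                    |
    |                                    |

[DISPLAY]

                            ┏━━━━━━━━━━━━━━━━━━━━
             ┏━━━━━━━━━━━━━━┃ DrawingCanvas      
             ┃ SlidingPuzzle┠────────────────────
             ┠──────────────┃+                   
             ┃┌────┬────┬───┃                    
             ┃│  3 │  1 │  4┃                    
             ┃├────┼────┼───┃                    
             ┃│  6 │  7 │  2┃                    
             ┃├────┼────┼───┃                    
             ┃│  5 │ 14 │ 15┃                    
             ┗━━━━━━━━━━━━━━┃                    
                            ┃                    
                            ┃                    
                            ┃                    
                            ┃                    
                            ┃                    
                            ┃                    
                            ┃                    
                            ┃                    
                            ┗━━━━━━━━━━━━━━━━━━━━


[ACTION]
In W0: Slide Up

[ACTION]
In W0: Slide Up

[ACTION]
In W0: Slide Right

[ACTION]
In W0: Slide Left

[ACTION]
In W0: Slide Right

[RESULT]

                            ┏━━━━━━━━━━━━━━━━━━━━
             ┏━━━━━━━━━━━━━━┃ DrawingCanvas      
             ┃ SlidingPuzzle┠────────────────────
             ┠──────────────┃+                   
             ┃┌────┬────┬───┃                    
             ┃│  3 │  1 │  4┃                    
             ┃├────┼────┼───┃                    
             ┃│  6 │  7 │  2┃                    
             ┃├────┼────┼───┃                    
             ┃│  5 │ 14 │   ┃                    
             ┗━━━━━━━━━━━━━━┃                    
                            ┃                    
                            ┃                    
                            ┃                    
                            ┃                    
                            ┃                    
                            ┃                    
                            ┃                    
                            ┃                    
                            ┗━━━━━━━━━━━━━━━━━━━━


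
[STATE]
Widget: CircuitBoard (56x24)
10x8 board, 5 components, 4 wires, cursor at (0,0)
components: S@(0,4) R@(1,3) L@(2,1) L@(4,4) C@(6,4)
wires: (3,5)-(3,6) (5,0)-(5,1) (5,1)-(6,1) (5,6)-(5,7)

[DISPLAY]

   0 1 2 3 4 5 6 7 8 9                                  
0  [.]              S                                   
                                                        
1               R                                       
                                                        
2       L                                               
                                                        
3                       · ─ ·                           
                                                        
4                   L                                   
                                                        
5   · ─ ·                   · ─ ·                       
        │                                               
6       ·           C                                   
                                                        
7                                                       
Cursor: (0,0)                                           
                                                        
                                                        
                                                        
                                                        
                                                        
                                                        
                                                        


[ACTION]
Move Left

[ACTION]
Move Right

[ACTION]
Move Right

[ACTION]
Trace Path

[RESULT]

   0 1 2 3 4 5 6 7 8 9                                  
0          [.]      S                                   
                                                        
1               R                                       
                                                        
2       L                                               
                                                        
3                       · ─ ·                           
                                                        
4                   L                                   
                                                        
5   · ─ ·                   · ─ ·                       
        │                                               
6       ·           C                                   
                                                        
7                                                       
Cursor: (0,2)  Trace: No connections                    
                                                        
                                                        
                                                        
                                                        
                                                        
                                                        
                                                        


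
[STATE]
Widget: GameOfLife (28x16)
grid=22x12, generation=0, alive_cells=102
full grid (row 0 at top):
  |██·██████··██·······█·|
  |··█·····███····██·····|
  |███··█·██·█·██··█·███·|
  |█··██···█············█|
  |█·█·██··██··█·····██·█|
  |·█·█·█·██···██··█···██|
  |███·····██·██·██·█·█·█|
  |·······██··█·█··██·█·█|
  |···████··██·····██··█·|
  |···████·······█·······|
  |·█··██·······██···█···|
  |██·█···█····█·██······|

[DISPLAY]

Gen: 0                      
██·██████··██·······█·      
··█·····███····██·····      
███··█·██·█·██··█·███·      
█··██···█············█      
█·█·██··██··█·····██·█      
·█·█·█·██···██··█···██      
███·····██·██·██·█·█·█      
·······██··█·█··██·█·█      
···████··██·····██··█·      
···████·······█·······      
·█··██·······██···█···      
██·█···█····█·██······      
                            
                            
                            


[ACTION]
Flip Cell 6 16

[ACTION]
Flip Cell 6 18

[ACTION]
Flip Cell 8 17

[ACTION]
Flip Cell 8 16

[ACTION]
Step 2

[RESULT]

Gen: 2                      
··██████·███····█·····      
········█···█·██·████·      
·█········█··█·█···███      
█··█··██·····██··█·█·█      
·█··█·····█···█······█      
█··██··██···█·██·····█      
█·······██·██·█······█      
█···████···████····█·█      
·█···██████·█·······█·      
·██······█············      
█··█·········█·█······      
█·█···················      
                            
                            
                            
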